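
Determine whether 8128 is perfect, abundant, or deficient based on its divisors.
perfect

Proper divisors of 8128: sum = 1 + 2 + 4 + 8 + 16 + 32 + 64 + 127 + 254 + 508 + 1016 + 2032 + 4064 = 8128
Since 8128 = 8128, 8128 is perfect.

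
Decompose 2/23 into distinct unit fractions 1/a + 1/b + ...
1/12 + 1/276

Greedy algorithm:
2/23: ceiling(23/2) = 12, use 1/12
1/276: ceiling(276/1) = 276, use 1/276
Result: 2/23 = 1/12 + 1/276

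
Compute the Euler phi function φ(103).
102

103 = 103
φ(n) = n × ∏(1 - 1/p) for each prime p dividing n
φ(103) = 103 × (1 - 1/103) = 102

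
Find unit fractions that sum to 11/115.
1/11 + 1/211 + 1/266915

Greedy algorithm:
11/115: ceiling(115/11) = 11, use 1/11
6/1265: ceiling(1265/6) = 211, use 1/211
1/266915: ceiling(266915/1) = 266915, use 1/266915
Result: 11/115 = 1/11 + 1/211 + 1/266915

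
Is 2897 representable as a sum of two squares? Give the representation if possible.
31² + 44² (a=31, b=44)

Factorization: 2897 = 2897
By Fermat: n is sum of two squares iff every prime p ≡ 3 (mod 4) appears to even power.
All primes ≡ 3 (mod 4) appear to even power.
Search a = 0, 1, 2, … for 2897 - a² a perfect square: first hit at a = 31: 2897 - 961 = 1936 = 44².
2897 = 31² + 44² = 961 + 1936 ✓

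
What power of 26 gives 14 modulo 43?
16

Baby-step giant-step with step n = ⌈√43⌉ = 7.
Baby steps 26^j mod 43 (j:value) for j=0..6: 0:1, 1:26, 2:31, 3:32, 4:15, 5:3, 6:35.
Giant-step multiplier: 26^(-7) ≡ 26^(42-7) = 26^35 ≡ 37 (mod 43).
Giant steps γ_i = 14·37^i mod 43: γ_0=14, γ_1=2, γ_2=31 (in table at j=2).
x = i·n + j = 2·7 + 2 = 16.
Check: 26^16 ≡ 14 (mod 43).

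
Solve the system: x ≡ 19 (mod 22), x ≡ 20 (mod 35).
195

Using Chinese Remainder Theorem:
M = 22 × 35 = 770
M1 = 35, M2 = 22
y1 = 35^(-1) mod 22 = 17
y2 = 22^(-1) mod 35 = 8
x = (19×35×17 + 20×22×8) mod 770 = 195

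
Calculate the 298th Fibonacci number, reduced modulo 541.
244

Matrix identity: Q^n = [[F_(n+1), F_n], [F_n, F_(n-1)]] with Q = [[1,1],[1,0]].
n = 298 = 100101010₂. Square-and-multiply, entries mod 541:
Q^1 = [[1,1],[1,0]]
Q^2 = (Q^1)² = [[2,1],[1,1]]
Q^4 = (Q^2)² = [[5,3],[3,2]]
Q^9 = (Q^4)²·Q = [[55,34],[34,21]]
Q^18 = (Q^9)² = [[394,420],[420,515]]
Q^37 = (Q^18)²·Q = [[378,3],[3,375]]
Q^74 = (Q^37)² = [[69,95],[95,515]]
Q^149 = (Q^74)²·Q = [[18,261],[261,298]]
Q^298 = (Q^149)² = [[279,244],[244,35]]
F_298 mod 541 = Q^298[0][1] = 244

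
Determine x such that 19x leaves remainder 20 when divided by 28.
x ≡ 4 (mod 28)

gcd(19, 28) = 1, which divides 20, so solutions exist.
Find 19^(-1) mod 28 by the extended Euclidean algorithm:
28 = 1 × 19 + 9  ⟹  9 = (1)·28 + (-1)·19
19 = 2 × 9 + 1  ⟹  1 = (-2)·28 + (3)·19
So (3)·19 ≡ 1 (mod 28), i.e. 19^(-1) ≡ 3 (mod 28).
x ≡ 3 × 20 = 60 ≡ 4 (mod 28).
Check: 19 × 4 = 76 ≡ 20 (mod 28).
Unique solution: x ≡ 4 (mod 28)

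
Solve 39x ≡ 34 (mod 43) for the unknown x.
x ≡ 13 (mod 43)

gcd(39, 43) = 1, which divides 34, so solutions exist.
Find 39^(-1) mod 43 by the extended Euclidean algorithm:
43 = 1 × 39 + 4  ⟹  4 = (1)·43 + (-1)·39
39 = 9 × 4 + 3  ⟹  3 = (-9)·43 + (10)·39
4 = 1 × 3 + 1  ⟹  1 = (10)·43 + (-11)·39
So (-11)·39 ≡ 1 (mod 43), i.e. 39^(-1) ≡ -11 ≡ 32 (mod 43).
x ≡ 32 × 34 = 1088 ≡ 13 (mod 43).
Check: 39 × 13 = 507 ≡ 34 (mod 43).
Unique solution: x ≡ 13 (mod 43)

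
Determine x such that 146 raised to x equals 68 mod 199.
103

Baby-step giant-step with step n = ⌈√199⌉ = 15.
Baby steps 146^j mod 199 (j:value) for j=0..14: 0:1, 1:146, 2:23, 3:174, 4:131, 5:22, 6:28, 7:108, 8:47, 9:96, 10:86, 11:19, 12:187, 13:39, 14:122.
Giant-step multiplier: 146^(-15) ≡ 146^(198-15) = 146^183 ≡ 67 (mod 199).
Giant steps γ_i = 68·67^i mod 199: γ_0=68, γ_1=178, γ_2=185, γ_3=57, γ_4=38, γ_5=158, γ_6=39 (in table at j=13).
x = i·n + j = 6·15 + 13 = 103.
Check: 146^103 ≡ 68 (mod 199).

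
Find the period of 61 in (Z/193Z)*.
192

193 is prime, so ord(61) divides φ(193) = 192.
Divisors of 192: 1, 2, 3, 4, 6, 8, 12, 16, 24, 32, 48, 64, 96, 192.
Repeated squaring: 61^1 ≡ 61, 61^2 ≡ 54, 61^4 ≡ 21, 61^8 ≡ 55, 61^16 ≡ 130, 61^32 ≡ 109, 61^64 ≡ 108, 61^128 ≡ 84 (mod 193).
Test 61^d mod 193 for each divisor d in increasing order:
61^1 ≡ 61
61^2 ≡ 54
61^3 = 61^2·61^1 ≡ 13
61^4 ≡ 21
61^6 = 61^4·61^2 ≡ 169
61^8 ≡ 55
61^12 = 61^8·61^4 ≡ 190
61^16 ≡ 130
61^24 = 61^16·61^8 ≡ 9
61^32 ≡ 109
61^48 = 61^32·61^16 ≡ 81
61^64 ≡ 108
61^96 = 61^64·61^32 ≡ 192
61^192 = 61^128·61^64 ≡ 1  ← first divisor giving 1
The order is 192.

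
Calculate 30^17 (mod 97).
67

Repeated squaring. Binary of 17 = 10001.
30^1 ≡ 30 (mod 97); 30^2 ≡ 27 (mod 97); 30^4 ≡ 50 (mod 97); 30^8 ≡ 75 (mod 97); 30^16 ≡ 96 (mod 97)
30^17 = 30^1 × 30^16 ≡ 67 (mod 97)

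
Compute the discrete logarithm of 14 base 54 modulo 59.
37

Baby-step giant-step with step n = ⌈√59⌉ = 8.
Baby steps 54^j mod 59 (j:value) for j=0..7: 0:1, 1:54, 2:25, 3:52, 4:35, 5:2, 6:49, 7:50.
Giant-step multiplier: 54^(-8) ≡ 54^(58-8) = 54^50 ≡ 21 (mod 59).
Giant steps γ_i = 14·21^i mod 59: γ_0=14, γ_1=58, γ_2=38, γ_3=31, γ_4=2 (in table at j=5).
x = i·n + j = 4·8 + 5 = 37.
Check: 54^37 ≡ 14 (mod 59).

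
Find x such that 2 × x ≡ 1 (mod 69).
35

gcd(2, 69) = 1, so the inverse exists.
Extended Euclidean algorithm on (69, 2):
69 = 34 × 2 + 1  ⟹  1 = (1)·69 + (-34)·2
So (-34)·2 ≡ 1 (mod 69), i.e. 2^(-1) ≡ -34 ≡ 35 (mod 69).
Check: 2 × 35 = 70 ≡ 1 (mod 69)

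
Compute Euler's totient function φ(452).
224

452 = 2^2 × 113
φ(n) = n × ∏(1 - 1/p) for each prime p dividing n
φ(452) = 452 × (1 - 1/2) × (1 - 1/113) = 224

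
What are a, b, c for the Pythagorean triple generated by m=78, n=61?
(2363, 9516, 9805)

Euclid's formula: a = m² - n², b = 2mn, c = m² + n²
m = 78, n = 61
a = 78² - 61² = 6084 - 3721 = 2363
b = 2 × 78 × 61 = 9516
c = 78² + 61² = 6084 + 3721 = 9805
Verification: 2363² + 9516² = 5583769 + 90554256 = 96138025 = 9805² ✓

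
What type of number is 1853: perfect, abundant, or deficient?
deficient

Proper divisors of 1853: sum = 1 + 17 + 109 = 127
Since 127 < 1853, 1853 is deficient.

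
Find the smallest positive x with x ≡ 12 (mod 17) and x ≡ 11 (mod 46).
471

Using Chinese Remainder Theorem:
M = 17 × 46 = 782
M1 = 46, M2 = 17
y1 = 46^(-1) mod 17 = 10
y2 = 17^(-1) mod 46 = 19
x = (12×46×10 + 11×17×19) mod 782 = 471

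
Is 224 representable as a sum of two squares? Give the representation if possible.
Not possible

Factorization: 224 = 2^5 × 7
By Fermat: n is sum of two squares iff every prime p ≡ 3 (mod 4) appears to even power.
Prime(s) ≡ 3 (mod 4) with odd exponent: [(7, 1)]
Therefore 224 cannot be expressed as a² + b².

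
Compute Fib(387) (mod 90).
38

Matrix identity: Q^n = [[F_(n+1), F_n], [F_n, F_(n-1)]] with Q = [[1,1],[1,0]].
n = 387 = 110000011₂. Square-and-multiply, entries mod 90:
Q^1 = [[1,1],[1,0]]
Q^3 = (Q^1)²·Q = [[3,2],[2,1]]
Q^6 = (Q^3)² = [[13,8],[8,5]]
Q^12 = (Q^6)² = [[53,54],[54,89]]
Q^24 = (Q^12)² = [[55,18],[18,37]]
Q^48 = (Q^24)² = [[19,36],[36,73]]
Q^96 = (Q^48)² = [[37,72],[72,55]]
Q^193 = (Q^96)²·Q = [[37,73],[73,54]]
Q^387 = (Q^193)²·Q = [[21,38],[38,73]]
F_387 mod 90 = Q^387[0][1] = 38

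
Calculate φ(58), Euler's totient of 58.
28

58 = 2 × 29
φ(n) = n × ∏(1 - 1/p) for each prime p dividing n
φ(58) = 58 × (1 - 1/2) × (1 - 1/29) = 28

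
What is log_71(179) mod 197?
179

Baby-step giant-step with step n = ⌈√197⌉ = 15.
Baby steps 71^j mod 197 (j:value) for j=0..14: 0:1, 1:71, 2:116, 3:159, 4:60, 5:123, 6:65, 7:84, 8:54, 9:91, 10:157, 11:115, 12:88, 13:141, 14:161.
Giant-step multiplier: 71^(-15) ≡ 71^(196-15) = 71^181 ≡ 79 (mod 197).
Giant steps γ_i = 179·79^i mod 197: γ_0=179, γ_1=154, γ_2=149, γ_3=148, γ_4=69, γ_5=132, γ_6=184, γ_7=155, γ_8=31, γ_9=85, γ_10=17, γ_11=161 (in table at j=14).
x = i·n + j = 11·15 + 14 = 179.
Check: 71^179 ≡ 179 (mod 197).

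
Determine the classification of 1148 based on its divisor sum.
abundant

Proper divisors of 1148: sum = 1 + 2 + 4 + 7 + 14 + 28 + 41 + 82 + 164 + 287 + 574 = 1204
Since 1204 > 1148, 1148 is abundant.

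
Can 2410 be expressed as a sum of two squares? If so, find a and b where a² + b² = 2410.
3² + 49² (a=3, b=49)

Factorization: 2410 = 2 × 5 × 241
By Fermat: n is sum of two squares iff every prime p ≡ 3 (mod 4) appears to even power.
All primes ≡ 3 (mod 4) appear to even power.
Search a = 0, 1, 2, … for 2410 - a² a perfect square: first hit at a = 3: 2410 - 9 = 2401 = 49².
2410 = 3² + 49² = 9 + 2401 ✓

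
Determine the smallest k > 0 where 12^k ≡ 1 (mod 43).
42

43 is prime, so ord(12) divides φ(43) = 42.
Divisors of 42: 1, 2, 3, 6, 7, 14, 21, 42.
Repeated squaring: 12^1 ≡ 12, 12^2 ≡ 15, 12^4 ≡ 10, 12^8 ≡ 14, 12^16 ≡ 24, 12^32 ≡ 17 (mod 43).
Test 12^d mod 43 for each divisor d in increasing order:
12^1 ≡ 12
12^2 ≡ 15
12^3 = 12^2·12^1 ≡ 8
12^6 = 12^4·12^2 ≡ 21
12^7 = 12^4·12^2·12^1 ≡ 37
12^14 = 12^8·12^4·12^2 ≡ 36
12^21 = 12^16·12^4·12^1 ≡ 42
12^42 = 12^32·12^8·12^2 ≡ 1  ← first divisor giving 1
The order is 42.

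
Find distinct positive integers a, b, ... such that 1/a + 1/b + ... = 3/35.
1/12 + 1/420

Greedy algorithm:
3/35: ceiling(35/3) = 12, use 1/12
1/420: ceiling(420/1) = 420, use 1/420
Result: 3/35 = 1/12 + 1/420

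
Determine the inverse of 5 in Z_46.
37

gcd(5, 46) = 1, so the inverse exists.
Extended Euclidean algorithm on (46, 5):
46 = 9 × 5 + 1  ⟹  1 = (1)·46 + (-9)·5
So (-9)·5 ≡ 1 (mod 46), i.e. 5^(-1) ≡ -9 ≡ 37 (mod 46).
Check: 5 × 37 = 185 ≡ 1 (mod 46)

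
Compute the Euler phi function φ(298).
148

298 = 2 × 149
φ(n) = n × ∏(1 - 1/p) for each prime p dividing n
φ(298) = 298 × (1 - 1/2) × (1 - 1/149) = 148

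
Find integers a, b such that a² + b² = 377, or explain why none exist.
4² + 19² (a=4, b=19)

Factorization: 377 = 13 × 29
By Fermat: n is sum of two squares iff every prime p ≡ 3 (mod 4) appears to even power.
All primes ≡ 3 (mod 4) appear to even power.
Search a = 0, 1, 2, … for 377 - a² a perfect square: first hit at a = 4: 377 - 16 = 361 = 19².
377 = 4² + 19² = 16 + 361 ✓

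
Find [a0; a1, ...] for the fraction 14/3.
[4; 1, 2]

Euclidean algorithm steps:
14 = 4 × 3 + 2
3 = 1 × 2 + 1
2 = 2 × 1 + 0
Continued fraction: [4; 1, 2]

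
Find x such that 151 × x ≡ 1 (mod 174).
121

gcd(151, 174) = 1, so the inverse exists.
Extended Euclidean algorithm on (174, 151):
174 = 1 × 151 + 23  ⟹  23 = (1)·174 + (-1)·151
151 = 6 × 23 + 13  ⟹  13 = (-6)·174 + (7)·151
23 = 1 × 13 + 10  ⟹  10 = (7)·174 + (-8)·151
13 = 1 × 10 + 3  ⟹  3 = (-13)·174 + (15)·151
10 = 3 × 3 + 1  ⟹  1 = (46)·174 + (-53)·151
So (-53)·151 ≡ 1 (mod 174), i.e. 151^(-1) ≡ -53 ≡ 121 (mod 174).
Check: 151 × 121 = 18271 ≡ 1 (mod 174)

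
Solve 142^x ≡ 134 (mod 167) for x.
61

Baby-step giant-step with step n = ⌈√167⌉ = 13.
Baby steps 142^j mod 167 (j:value) for j=0..12: 0:1, 1:142, 2:124, 3:73, 4:12, 5:34, 6:152, 7:41, 8:144, 9:74, 10:154, 11:158, 12:58.
Giant-step multiplier: 142^(-13) ≡ 142^(166-13) = 142^153 ≡ 104 (mod 167).
Giant steps γ_i = 134·104^i mod 167: γ_0=134, γ_1=75, γ_2=118, γ_3=81, γ_4=74 (in table at j=9).
x = i·n + j = 4·13 + 9 = 61.
Check: 142^61 ≡ 134 (mod 167).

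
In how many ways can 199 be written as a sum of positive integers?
3646072432125

p(n) counts ways to write n as a sum of positive integers (order ignored).
Euler's pentagonal recurrence: p(k) = p(k-1) + p(k-2) - p(k-5) - p(k-7) + p(k-12) + p(k-15) - ... (offsets j(3j∓1)/2, signs ++--, p(0)=1, p(<0)=0).
DP table for k = 0..198: p(0)=1, p(1)=1, p(2)=2, p(3)=3, p(4)=5, p(5)=7, p(6)=11, p(7)=15, p(8)=22, p(9)=30, p(10)=42, p(11)=56, p(12)=77, p(13)=101, p(14)=135, p(15)=176, p(16)=231, p(17)=297, p(18)=385, p(19)=490, p(20)=627, p(21)=792, p(22)=1002, p(23)=1255, p(24)=1575, p(25)=1958, p(26)=2436, p(27)=3010, p(28)=3718, p(29)=4565, p(30)=5604, p(31)=6842, p(32)=8349, p(33)=10143, p(34)=12310, p(35)=14883, p(36)=17977, p(37)=21637, p(38)=26015, p(39)=31185, p(40)=37338, p(41)=44583, p(42)=53174, p(43)=63261, p(44)=75175, p(45)=89134, p(46)=105558, p(47)=124754, p(48)=147273, p(49)=173525, p(50)=204226, p(51)=239943, p(52)=281589, p(53)=329931, p(54)=386155, p(55)=451276, p(56)=526823, p(57)=614154, p(58)=715220, p(59)=831820, p(60)=966467, p(61)=1121505, p(62)=1300156, p(63)=1505499, p(64)=1741630, p(65)=2012558, p(66)=2323520, p(67)=2679689, p(68)=3087735, p(69)=3554345, p(70)=4087968, p(71)=4697205, p(72)=5392783, p(73)=6185689, p(74)=7089500, p(75)=8118264, p(76)=9289091, p(77)=10619863, p(78)=12132164, p(79)=13848650, p(80)=15796476, p(81)=18004327, p(82)=20506255, p(83)=23338469, p(84)=26543660, p(85)=30167357, p(86)=34262962, p(87)=38887673, p(88)=44108109, p(89)=49995925, p(90)=56634173, p(91)=64112359, p(92)=72533807, p(93)=82010177, p(94)=92669720, p(95)=104651419, p(96)=118114304, p(97)=133230930, p(98)=150198136, p(99)=169229875, p(100)=190569292, p(101)=214481126, p(102)=241265379, p(103)=271248950, p(104)=304801365, p(105)=342325709, p(106)=384276336, p(107)=431149389, p(108)=483502844, p(109)=541946240, p(110)=607163746, p(111)=679903203, p(112)=761002156, p(113)=851376628, p(114)=952050665, p(115)=1064144451, p(116)=1188908248, p(117)=1327710076, p(118)=1482074143, p(119)=1653668665, p(120)=1844349560, p(121)=2056148051, p(122)=2291320912, p(123)=2552338241, p(124)=2841940500, p(125)=3163127352, p(126)=3519222692, p(127)=3913864295, p(128)=4351078600, p(129)=4835271870, p(130)=5371315400, p(131)=5964539504, p(132)=6620830889, p(133)=7346629512, p(134)=8149040695, p(135)=9035836076, p(136)=10015581680, p(137)=11097645016, p(138)=12292341831, p(139)=13610949895, p(140)=15065878135, p(141)=16670689208, p(142)=18440293320, p(143)=20390982757, p(144)=22540654445, p(145)=24908858009, p(146)=27517052599, p(147)=30388671978, p(148)=33549419497, p(149)=37027355200, p(150)=40853235313, p(151)=45060624582, p(152)=49686288421, p(153)=54770336324, p(154)=60356673280, p(155)=66493182097, p(156)=73232243759, p(157)=80630964769, p(158)=88751778802, p(159)=97662728555, p(160)=107438159466, p(161)=118159068427, p(162)=129913904637, p(163)=142798995930, p(164)=156919475295, p(165)=172389800255, p(166)=189334822579, p(167)=207890420102, p(168)=228204732751, p(169)=250438925115, p(170)=274768617130, p(171)=301384802048, p(172)=330495499613, p(173)=362326859895, p(174)=397125074750, p(175)=435157697830, p(176)=476715857290, p(177)=522115831195, p(178)=571701605655, p(179)=625846753120, p(180)=684957390936, p(181)=749474411781, p(182)=819876908323, p(183)=896684817527, p(184)=980462880430, p(185)=1071823774337, p(186)=1171432692373, p(187)=1280011042268, p(188)=1398341745571, p(189)=1527273599625, p(190)=1667727404093, p(191)=1820701100652, p(192)=1987276856363, p(193)=2168627105469, p(194)=2366022741845, p(195)=2580840212973, p(196)=2814570987591, p(197)=3068829878530, p(198)=3345365983698.
Final step: p(199) = p(198) + p(197) - p(194) - p(192) + p(187) + p(184) - p(177) - p(173) + p(164) + p(159) - p(148) - p(142) + p(129) + p(122) - p(107) - p(99) + p(82) + p(73) - p(54) - p(44) + p(23) + p(12)
= 3345365983698 + 3068829878530 - 2366022741845 - 1987276856363 + 1280011042268 + 980462880430 - 522115831195 - 362326859895 + 156919475295 + 97662728555 - 33549419497 - 18440293320 + 4835271870 + 2291320912 - 431149389 - 169229875 + 20506255 + 6185689 - 386155 - 75175 + 1255 + 77
= 3646072432125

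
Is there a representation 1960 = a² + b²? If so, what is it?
14² + 42² (a=14, b=42)

Factorization: 1960 = 2^3 × 5 × 7^2
By Fermat: n is sum of two squares iff every prime p ≡ 3 (mod 4) appears to even power.
All primes ≡ 3 (mod 4) appear to even power.
Search a = 0, 1, 2, … for 1960 - a² a perfect square: first hit at a = 14: 1960 - 196 = 1764 = 42².
1960 = 14² + 42² = 196 + 1764 ✓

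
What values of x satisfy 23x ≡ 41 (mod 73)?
x ≡ 24 (mod 73)

gcd(23, 73) = 1, which divides 41, so solutions exist.
Find 23^(-1) mod 73 by the extended Euclidean algorithm:
73 = 3 × 23 + 4  ⟹  4 = (1)·73 + (-3)·23
23 = 5 × 4 + 3  ⟹  3 = (-5)·73 + (16)·23
4 = 1 × 3 + 1  ⟹  1 = (6)·73 + (-19)·23
So (-19)·23 ≡ 1 (mod 73), i.e. 23^(-1) ≡ -19 ≡ 54 (mod 73).
x ≡ 54 × 41 = 2214 ≡ 24 (mod 73).
Check: 23 × 24 = 552 ≡ 41 (mod 73).
Unique solution: x ≡ 24 (mod 73)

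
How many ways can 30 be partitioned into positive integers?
5604

p(n) counts ways to write n as a sum of positive integers (order ignored).
Euler's pentagonal recurrence: p(k) = p(k-1) + p(k-2) - p(k-5) - p(k-7) + p(k-12) + p(k-15) - ... (offsets j(3j∓1)/2, signs ++--, p(0)=1, p(<0)=0).
DP table for k = 0..29: p(0)=1, p(1)=1, p(2)=2, p(3)=3, p(4)=5, p(5)=7, p(6)=11, p(7)=15, p(8)=22, p(9)=30, p(10)=42, p(11)=56, p(12)=77, p(13)=101, p(14)=135, p(15)=176, p(16)=231, p(17)=297, p(18)=385, p(19)=490, p(20)=627, p(21)=792, p(22)=1002, p(23)=1255, p(24)=1575, p(25)=1958, p(26)=2436, p(27)=3010, p(28)=3718, p(29)=4565.
Final step: p(30) = p(29) + p(28) - p(25) - p(23) + p(18) + p(15) - p(8) - p(4)
= 4565 + 3718 - 1958 - 1255 + 385 + 176 - 22 - 5
= 5604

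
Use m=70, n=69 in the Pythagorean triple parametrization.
(139, 9660, 9661)

Euclid's formula: a = m² - n², b = 2mn, c = m² + n²
m = 70, n = 69
a = 70² - 69² = 4900 - 4761 = 139
b = 2 × 70 × 69 = 9660
c = 70² + 69² = 4900 + 4761 = 9661
Verification: 139² + 9660² = 19321 + 93315600 = 93334921 = 9661² ✓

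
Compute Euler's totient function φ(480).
128

480 = 2^5 × 3 × 5
φ(n) = n × ∏(1 - 1/p) for each prime p dividing n
φ(480) = 480 × (1 - 1/2) × (1 - 1/3) × (1 - 1/5) = 128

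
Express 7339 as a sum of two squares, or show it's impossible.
Not possible

Factorization: 7339 = 41 × 179
By Fermat: n is sum of two squares iff every prime p ≡ 3 (mod 4) appears to even power.
Prime(s) ≡ 3 (mod 4) with odd exponent: [(179, 1)]
Therefore 7339 cannot be expressed as a² + b².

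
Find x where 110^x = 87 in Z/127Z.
66

Baby-step giant-step with step n = ⌈√127⌉ = 12.
Baby steps 110^j mod 127 (j:value) for j=0..11: 0:1, 1:110, 2:35, 3:40, 4:82, 5:3, 6:76, 7:105, 8:120, 9:119, 10:9, 11:101.
Giant-step multiplier: 110^(-12) ≡ 110^(126-12) = 110^114 ≡ 25 (mod 127).
Giant steps γ_i = 87·25^i mod 127: γ_0=87, γ_1=16, γ_2=19, γ_3=94, γ_4=64, γ_5=76 (in table at j=6).
x = i·n + j = 5·12 + 6 = 66.
Check: 110^66 ≡ 87 (mod 127).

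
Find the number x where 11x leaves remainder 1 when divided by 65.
6

gcd(11, 65) = 1, so the inverse exists.
Extended Euclidean algorithm on (65, 11):
65 = 5 × 11 + 10  ⟹  10 = (1)·65 + (-5)·11
11 = 1 × 10 + 1  ⟹  1 = (-1)·65 + (6)·11
So (6)·11 ≡ 1 (mod 65), i.e. 11^(-1) ≡ 6 (mod 65).
Check: 11 × 6 = 66 ≡ 1 (mod 65)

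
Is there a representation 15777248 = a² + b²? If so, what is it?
Not possible

Factorization: 15777248 = 2^5 × 79^3
By Fermat: n is sum of two squares iff every prime p ≡ 3 (mod 4) appears to even power.
Prime(s) ≡ 3 (mod 4) with odd exponent: [(79, 3)]
Therefore 15777248 cannot be expressed as a² + b².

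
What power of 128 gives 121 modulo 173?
154

Baby-step giant-step with step n = ⌈√173⌉ = 14.
Baby steps 128^j mod 173 (j:value) for j=0..13: 0:1, 1:128, 2:122, 3:46, 4:6, 5:76, 6:40, 7:103, 8:36, 9:110, 10:67, 11:99, 12:43, 13:141.
Giant-step multiplier: 128^(-14) ≡ 128^(172-14) = 128^158 ≡ 34 (mod 173).
Giant steps γ_i = 121·34^i mod 173: γ_0=121, γ_1=135, γ_2=92, γ_3=14, γ_4=130, γ_5=95, γ_6=116, γ_7=138, γ_8=21, γ_9=22, γ_10=56, γ_11=1 (in table at j=0).
x = i·n + j = 11·14 + 0 = 154.
Check: 128^154 ≡ 121 (mod 173).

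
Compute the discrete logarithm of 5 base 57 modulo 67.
3

Baby-step giant-step with step n = ⌈√67⌉ = 9.
Baby steps 57^j mod 67 (j:value) for j=0..8: 0:1, 1:57, 2:33, 3:5, 4:17, 5:31, 6:25, 7:18, 8:21.
h = 5 is already in the table at j=3, so x = 3.
Check: 57^3 ≡ 5 (mod 67).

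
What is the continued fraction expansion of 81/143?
[0; 1, 1, 3, 3, 1, 4]

Euclidean algorithm steps:
81 = 0 × 143 + 81
143 = 1 × 81 + 62
81 = 1 × 62 + 19
62 = 3 × 19 + 5
19 = 3 × 5 + 4
5 = 1 × 4 + 1
4 = 4 × 1 + 0
Continued fraction: [0; 1, 1, 3, 3, 1, 4]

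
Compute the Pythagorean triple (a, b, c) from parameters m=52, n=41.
(1023, 4264, 4385)

Euclid's formula: a = m² - n², b = 2mn, c = m² + n²
m = 52, n = 41
a = 52² - 41² = 2704 - 1681 = 1023
b = 2 × 52 × 41 = 4264
c = 52² + 41² = 2704 + 1681 = 4385
Verification: 1023² + 4264² = 1046529 + 18181696 = 19228225 = 4385² ✓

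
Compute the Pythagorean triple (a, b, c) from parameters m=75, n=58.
(2261, 8700, 8989)

Euclid's formula: a = m² - n², b = 2mn, c = m² + n²
m = 75, n = 58
a = 75² - 58² = 5625 - 3364 = 2261
b = 2 × 75 × 58 = 8700
c = 75² + 58² = 5625 + 3364 = 8989
Verification: 2261² + 8700² = 5112121 + 75690000 = 80802121 = 8989² ✓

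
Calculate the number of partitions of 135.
9035836076

p(n) counts ways to write n as a sum of positive integers (order ignored).
Euler's pentagonal recurrence: p(k) = p(k-1) + p(k-2) - p(k-5) - p(k-7) + p(k-12) + p(k-15) - ... (offsets j(3j∓1)/2, signs ++--, p(0)=1, p(<0)=0).
DP table for k = 0..134: p(0)=1, p(1)=1, p(2)=2, p(3)=3, p(4)=5, p(5)=7, p(6)=11, p(7)=15, p(8)=22, p(9)=30, p(10)=42, p(11)=56, p(12)=77, p(13)=101, p(14)=135, p(15)=176, p(16)=231, p(17)=297, p(18)=385, p(19)=490, p(20)=627, p(21)=792, p(22)=1002, p(23)=1255, p(24)=1575, p(25)=1958, p(26)=2436, p(27)=3010, p(28)=3718, p(29)=4565, p(30)=5604, p(31)=6842, p(32)=8349, p(33)=10143, p(34)=12310, p(35)=14883, p(36)=17977, p(37)=21637, p(38)=26015, p(39)=31185, p(40)=37338, p(41)=44583, p(42)=53174, p(43)=63261, p(44)=75175, p(45)=89134, p(46)=105558, p(47)=124754, p(48)=147273, p(49)=173525, p(50)=204226, p(51)=239943, p(52)=281589, p(53)=329931, p(54)=386155, p(55)=451276, p(56)=526823, p(57)=614154, p(58)=715220, p(59)=831820, p(60)=966467, p(61)=1121505, p(62)=1300156, p(63)=1505499, p(64)=1741630, p(65)=2012558, p(66)=2323520, p(67)=2679689, p(68)=3087735, p(69)=3554345, p(70)=4087968, p(71)=4697205, p(72)=5392783, p(73)=6185689, p(74)=7089500, p(75)=8118264, p(76)=9289091, p(77)=10619863, p(78)=12132164, p(79)=13848650, p(80)=15796476, p(81)=18004327, p(82)=20506255, p(83)=23338469, p(84)=26543660, p(85)=30167357, p(86)=34262962, p(87)=38887673, p(88)=44108109, p(89)=49995925, p(90)=56634173, p(91)=64112359, p(92)=72533807, p(93)=82010177, p(94)=92669720, p(95)=104651419, p(96)=118114304, p(97)=133230930, p(98)=150198136, p(99)=169229875, p(100)=190569292, p(101)=214481126, p(102)=241265379, p(103)=271248950, p(104)=304801365, p(105)=342325709, p(106)=384276336, p(107)=431149389, p(108)=483502844, p(109)=541946240, p(110)=607163746, p(111)=679903203, p(112)=761002156, p(113)=851376628, p(114)=952050665, p(115)=1064144451, p(116)=1188908248, p(117)=1327710076, p(118)=1482074143, p(119)=1653668665, p(120)=1844349560, p(121)=2056148051, p(122)=2291320912, p(123)=2552338241, p(124)=2841940500, p(125)=3163127352, p(126)=3519222692, p(127)=3913864295, p(128)=4351078600, p(129)=4835271870, p(130)=5371315400, p(131)=5964539504, p(132)=6620830889, p(133)=7346629512, p(134)=8149040695.
Final step: p(135) = p(134) + p(133) - p(130) - p(128) + p(123) + p(120) - p(113) - p(109) + p(100) + p(95) - p(84) - p(78) + p(65) + p(58) - p(43) - p(35) + p(18) + p(9)
= 8149040695 + 7346629512 - 5371315400 - 4351078600 + 2552338241 + 1844349560 - 851376628 - 541946240 + 190569292 + 104651419 - 26543660 - 12132164 + 2012558 + 715220 - 63261 - 14883 + 385 + 30
= 9035836076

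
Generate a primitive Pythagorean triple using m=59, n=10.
(3381, 1180, 3581)

Euclid's formula: a = m² - n², b = 2mn, c = m² + n²
m = 59, n = 10
a = 59² - 10² = 3481 - 100 = 3381
b = 2 × 59 × 10 = 1180
c = 59² + 10² = 3481 + 100 = 3581
Verification: 3381² + 1180² = 11431161 + 1392400 = 12823561 = 3581² ✓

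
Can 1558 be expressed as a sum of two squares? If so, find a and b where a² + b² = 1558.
Not possible

Factorization: 1558 = 2 × 19 × 41
By Fermat: n is sum of two squares iff every prime p ≡ 3 (mod 4) appears to even power.
Prime(s) ≡ 3 (mod 4) with odd exponent: [(19, 1)]
Therefore 1558 cannot be expressed as a² + b².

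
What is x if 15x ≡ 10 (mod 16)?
x ≡ 6 (mod 16)

gcd(15, 16) = 1, which divides 10, so solutions exist.
Find 15^(-1) mod 16 by the extended Euclidean algorithm:
16 = 1 × 15 + 1  ⟹  1 = (1)·16 + (-1)·15
So (-1)·15 ≡ 1 (mod 16), i.e. 15^(-1) ≡ -1 ≡ 15 (mod 16).
x ≡ 15 × 10 = 150 ≡ 6 (mod 16).
Check: 15 × 6 = 90 ≡ 10 (mod 16).
Unique solution: x ≡ 6 (mod 16)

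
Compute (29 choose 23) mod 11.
7

Using Lucas' theorem:
Write n=29 and k=23 in base 11:
n in base 11: [2, 7]
k in base 11: [2, 1]
C(29,23) mod 11 = ∏ C(n_i, k_i) mod 11
Digit binomials (mod 11): C(2,2) = 1; C(7,1) = 7
Product: 1 × 7 = 7 ≡ 7 (mod 11)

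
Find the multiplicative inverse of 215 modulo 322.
3

gcd(215, 322) = 1, so the inverse exists.
Extended Euclidean algorithm on (322, 215):
322 = 1 × 215 + 107  ⟹  107 = (1)·322 + (-1)·215
215 = 2 × 107 + 1  ⟹  1 = (-2)·322 + (3)·215
So (3)·215 ≡ 1 (mod 322), i.e. 215^(-1) ≡ 3 (mod 322).
Check: 215 × 3 = 645 ≡ 1 (mod 322)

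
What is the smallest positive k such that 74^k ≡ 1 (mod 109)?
54

109 is prime, so ord(74) divides φ(109) = 108.
Divisors of 108: 1, 2, 3, 4, 6, 9, 12, 18, 27, 36, 54, 108.
Repeated squaring: 74^1 ≡ 74, 74^2 ≡ 26, 74^4 ≡ 22, 74^8 ≡ 48, 74^16 ≡ 15, 74^32 ≡ 7, 74^64 ≡ 49 (mod 109).
Test 74^d mod 109 for each divisor d in increasing order:
74^1 ≡ 74
74^2 ≡ 26
74^3 = 74^2·74^1 ≡ 71
74^4 ≡ 22
74^6 = 74^4·74^2 ≡ 27
74^9 = 74^8·74^1 ≡ 64
74^12 = 74^8·74^4 ≡ 75
74^18 = 74^16·74^2 ≡ 63
74^27 = 74^16·74^8·74^2·74^1 ≡ 108
74^36 = 74^32·74^4 ≡ 45
74^54 = 74^32·74^16·74^4·74^2 ≡ 1  ← first divisor giving 1
The order is 54.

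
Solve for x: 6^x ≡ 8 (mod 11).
7

Baby-step giant-step with step n = ⌈√11⌉ = 4.
Baby steps 6^j mod 11 (j:value) for j=0..3: 0:1, 1:6, 2:3, 3:7.
Giant-step multiplier: 6^(-4) ≡ 6^(10-4) = 6^6 ≡ 5 (mod 11).
Giant steps γ_i = 8·5^i mod 11: γ_0=8, γ_1=7 (in table at j=3).
x = i·n + j = 1·4 + 3 = 7.
Check: 6^7 ≡ 8 (mod 11).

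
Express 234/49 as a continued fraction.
[4; 1, 3, 2, 5]

Euclidean algorithm steps:
234 = 4 × 49 + 38
49 = 1 × 38 + 11
38 = 3 × 11 + 5
11 = 2 × 5 + 1
5 = 5 × 1 + 0
Continued fraction: [4; 1, 3, 2, 5]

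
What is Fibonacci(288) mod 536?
384

Matrix identity: Q^n = [[F_(n+1), F_n], [F_n, F_(n-1)]] with Q = [[1,1],[1,0]].
n = 288 = 100100000₂. Square-and-multiply, entries mod 536:
Q^1 = [[1,1],[1,0]]
Q^2 = (Q^1)² = [[2,1],[1,1]]
Q^4 = (Q^2)² = [[5,3],[3,2]]
Q^9 = (Q^4)²·Q = [[55,34],[34,21]]
Q^18 = (Q^9)² = [[429,440],[440,525]]
Q^36 = (Q^18)² = [[297,72],[72,225]]
Q^72 = (Q^36)² = [[129,64],[64,65]]
Q^144 = (Q^72)² = [[369,88],[88,281]]
Q^288 = (Q^144)² = [[257,384],[384,409]]
F_288 mod 536 = Q^288[0][1] = 384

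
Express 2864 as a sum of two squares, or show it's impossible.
Not possible

Factorization: 2864 = 2^4 × 179
By Fermat: n is sum of two squares iff every prime p ≡ 3 (mod 4) appears to even power.
Prime(s) ≡ 3 (mod 4) with odd exponent: [(179, 1)]
Therefore 2864 cannot be expressed as a² + b².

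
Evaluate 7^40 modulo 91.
35

Repeated squaring. Binary of 40 = 101000.
7^1 ≡ 7 (mod 91); 7^2 ≡ 49 (mod 91); 7^4 ≡ 35 (mod 91); 7^8 ≡ 42 (mod 91); 7^16 ≡ 35 (mod 91); 7^32 ≡ 42 (mod 91)
7^40 = 7^8 × 7^32 ≡ 35 (mod 91)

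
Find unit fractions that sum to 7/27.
1/4 + 1/108

Greedy algorithm:
7/27: ceiling(27/7) = 4, use 1/4
1/108: ceiling(108/1) = 108, use 1/108
Result: 7/27 = 1/4 + 1/108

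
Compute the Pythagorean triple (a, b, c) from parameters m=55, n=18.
(2701, 1980, 3349)

Euclid's formula: a = m² - n², b = 2mn, c = m² + n²
m = 55, n = 18
a = 55² - 18² = 3025 - 324 = 2701
b = 2 × 55 × 18 = 1980
c = 55² + 18² = 3025 + 324 = 3349
Verification: 2701² + 1980² = 7295401 + 3920400 = 11215801 = 3349² ✓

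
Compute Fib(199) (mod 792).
661

Matrix identity: Q^n = [[F_(n+1), F_n], [F_n, F_(n-1)]] with Q = [[1,1],[1,0]].
n = 199 = 11000111₂. Square-and-multiply, entries mod 792:
Q^1 = [[1,1],[1,0]]
Q^3 = (Q^1)²·Q = [[3,2],[2,1]]
Q^6 = (Q^3)² = [[13,8],[8,5]]
Q^12 = (Q^6)² = [[233,144],[144,89]]
Q^24 = (Q^12)² = [[577,432],[432,145]]
Q^49 = (Q^24)²·Q = [[649,1],[1,648]]
Q^99 = (Q^49)²·Q = [[363,650],[650,505]]
Q^199 = (Q^99)²·Q = [[165,661],[661,296]]
F_199 mod 792 = Q^199[0][1] = 661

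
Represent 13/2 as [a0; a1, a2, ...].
[6; 2]

Euclidean algorithm steps:
13 = 6 × 2 + 1
2 = 2 × 1 + 0
Continued fraction: [6; 2]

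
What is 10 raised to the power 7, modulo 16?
0

Repeated squaring. Binary of 7 = 111.
10^1 ≡ 10 (mod 16); 10^2 ≡ 4 (mod 16); 10^4 ≡ 0 (mod 16)
10^7 = 10^1 × 10^2 × 10^4 ≡ 0 (mod 16)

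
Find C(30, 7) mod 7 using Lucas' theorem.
4

Using Lucas' theorem:
Write n=30 and k=7 in base 7:
n in base 7: [4, 2]
k in base 7: [1, 0]
C(30,7) mod 7 = ∏ C(n_i, k_i) mod 7
Digit binomials (mod 7): C(4,1) = 4; C(2,0) = 1
Product: 4 × 1 = 4 ≡ 4 (mod 7)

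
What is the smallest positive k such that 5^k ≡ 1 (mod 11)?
5

11 is prime, so ord(5) divides φ(11) = 10.
Divisors of 10: 1, 2, 5, 10.
Repeated squaring: 5^1 ≡ 5, 5^2 ≡ 3, 5^4 ≡ 9, 5^8 ≡ 4 (mod 11).
Test 5^d mod 11 for each divisor d in increasing order:
5^1 ≡ 5
5^2 ≡ 3
5^5 = 5^4·5^1 ≡ 1  ← first divisor giving 1
The order is 5.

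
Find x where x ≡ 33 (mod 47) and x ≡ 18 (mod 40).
738

Using Chinese Remainder Theorem:
M = 47 × 40 = 1880
M1 = 40, M2 = 47
y1 = 40^(-1) mod 47 = 20
y2 = 47^(-1) mod 40 = 23
x = (33×40×20 + 18×47×23) mod 1880 = 738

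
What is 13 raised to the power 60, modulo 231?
1

Repeated squaring. Binary of 60 = 111100.
13^1 ≡ 13 (mod 231); 13^2 ≡ 169 (mod 231); 13^4 ≡ 148 (mod 231); 13^8 ≡ 190 (mod 231); 13^16 ≡ 64 (mod 231); 13^32 ≡ 169 (mod 231)
13^60 = 13^4 × 13^8 × 13^16 × 13^32 ≡ 1 (mod 231)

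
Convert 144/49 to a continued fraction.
[2; 1, 15, 3]

Euclidean algorithm steps:
144 = 2 × 49 + 46
49 = 1 × 46 + 3
46 = 15 × 3 + 1
3 = 3 × 1 + 0
Continued fraction: [2; 1, 15, 3]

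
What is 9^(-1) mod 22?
5

gcd(9, 22) = 1, so the inverse exists.
Extended Euclidean algorithm on (22, 9):
22 = 2 × 9 + 4  ⟹  4 = (1)·22 + (-2)·9
9 = 2 × 4 + 1  ⟹  1 = (-2)·22 + (5)·9
So (5)·9 ≡ 1 (mod 22), i.e. 9^(-1) ≡ 5 (mod 22).
Check: 9 × 5 = 45 ≡ 1 (mod 22)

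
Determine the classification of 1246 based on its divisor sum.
deficient

Proper divisors of 1246: sum = 1 + 2 + 7 + 14 + 89 + 178 + 623 = 914
Since 914 < 1246, 1246 is deficient.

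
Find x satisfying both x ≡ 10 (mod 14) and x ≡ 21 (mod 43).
150

Using Chinese Remainder Theorem:
M = 14 × 43 = 602
M1 = 43, M2 = 14
y1 = 43^(-1) mod 14 = 1
y2 = 14^(-1) mod 43 = 40
x = (10×43×1 + 21×14×40) mod 602 = 150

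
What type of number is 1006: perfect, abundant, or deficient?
deficient

Proper divisors of 1006: sum = 1 + 2 + 503 = 506
Since 506 < 1006, 1006 is deficient.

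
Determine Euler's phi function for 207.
132

207 = 3^2 × 23
φ(n) = n × ∏(1 - 1/p) for each prime p dividing n
φ(207) = 207 × (1 - 1/3) × (1 - 1/23) = 132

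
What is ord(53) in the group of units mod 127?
126

127 is prime, so ord(53) divides φ(127) = 126.
Divisors of 126: 1, 2, 3, 6, 7, 9, 14, 18, 21, 42, 63, 126.
Repeated squaring: 53^1 ≡ 53, 53^2 ≡ 15, 53^4 ≡ 98, 53^8 ≡ 79, 53^16 ≡ 18, 53^32 ≡ 70, 53^64 ≡ 74 (mod 127).
Test 53^d mod 127 for each divisor d in increasing order:
53^1 ≡ 53
53^2 ≡ 15
53^3 = 53^2·53^1 ≡ 33
53^6 = 53^4·53^2 ≡ 73
53^7 = 53^4·53^2·53^1 ≡ 59
53^9 = 53^8·53^1 ≡ 123
53^14 = 53^8·53^4·53^2 ≡ 52
53^18 = 53^16·53^2 ≡ 16
53^21 = 53^16·53^4·53^1 ≡ 20
53^42 = 53^32·53^8·53^2 ≡ 19
53^63 = 53^32·53^16·53^8·53^4·53^2·53^1 ≡ 126
53^126 = 53^64·53^32·53^16·53^8·53^4·53^2 ≡ 1  ← first divisor giving 1
The order is 126.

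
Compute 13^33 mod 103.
8

Repeated squaring. Binary of 33 = 100001.
13^1 ≡ 13 (mod 103); 13^2 ≡ 66 (mod 103); 13^4 ≡ 30 (mod 103); 13^8 ≡ 76 (mod 103); 13^16 ≡ 8 (mod 103); 13^32 ≡ 64 (mod 103)
13^33 = 13^1 × 13^32 ≡ 8 (mod 103)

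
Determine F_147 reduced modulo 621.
2

Matrix identity: Q^n = [[F_(n+1), F_n], [F_n, F_(n-1)]] with Q = [[1,1],[1,0]].
n = 147 = 10010011₂. Square-and-multiply, entries mod 621:
Q^1 = [[1,1],[1,0]]
Q^2 = (Q^1)² = [[2,1],[1,1]]
Q^4 = (Q^2)² = [[5,3],[3,2]]
Q^9 = (Q^4)²·Q = [[55,34],[34,21]]
Q^18 = (Q^9)² = [[455,100],[100,355]]
Q^36 = (Q^18)² = [[296,270],[270,26]]
Q^73 = (Q^36)²·Q = [[298,298],[298,0]]
Q^147 = (Q^73)²·Q = [[3,2],[2,1]]
F_147 mod 621 = Q^147[0][1] = 2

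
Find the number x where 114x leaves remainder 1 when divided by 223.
45

gcd(114, 223) = 1, so the inverse exists.
Extended Euclidean algorithm on (223, 114):
223 = 1 × 114 + 109  ⟹  109 = (1)·223 + (-1)·114
114 = 1 × 109 + 5  ⟹  5 = (-1)·223 + (2)·114
109 = 21 × 5 + 4  ⟹  4 = (22)·223 + (-43)·114
5 = 1 × 4 + 1  ⟹  1 = (-23)·223 + (45)·114
So (45)·114 ≡ 1 (mod 223), i.e. 114^(-1) ≡ 45 (mod 223).
Check: 114 × 45 = 5130 ≡ 1 (mod 223)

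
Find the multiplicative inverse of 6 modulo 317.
53

gcd(6, 317) = 1, so the inverse exists.
Extended Euclidean algorithm on (317, 6):
317 = 52 × 6 + 5  ⟹  5 = (1)·317 + (-52)·6
6 = 1 × 5 + 1  ⟹  1 = (-1)·317 + (53)·6
So (53)·6 ≡ 1 (mod 317), i.e. 6^(-1) ≡ 53 (mod 317).
Check: 6 × 53 = 318 ≡ 1 (mod 317)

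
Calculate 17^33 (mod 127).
50

Repeated squaring. Binary of 33 = 100001.
17^1 ≡ 17 (mod 127); 17^2 ≡ 35 (mod 127); 17^4 ≡ 82 (mod 127); 17^8 ≡ 120 (mod 127); 17^16 ≡ 49 (mod 127); 17^32 ≡ 115 (mod 127)
17^33 = 17^1 × 17^32 ≡ 50 (mod 127)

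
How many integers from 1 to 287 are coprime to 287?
240

287 = 7 × 41
φ(n) = n × ∏(1 - 1/p) for each prime p dividing n
φ(287) = 287 × (1 - 1/7) × (1 - 1/41) = 240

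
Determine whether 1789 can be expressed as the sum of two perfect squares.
5² + 42² (a=5, b=42)

Factorization: 1789 = 1789
By Fermat: n is sum of two squares iff every prime p ≡ 3 (mod 4) appears to even power.
All primes ≡ 3 (mod 4) appear to even power.
Search a = 0, 1, 2, … for 1789 - a² a perfect square: first hit at a = 5: 1789 - 25 = 1764 = 42².
1789 = 5² + 42² = 25 + 1764 ✓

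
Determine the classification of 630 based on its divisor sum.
abundant

Proper divisors of 630: sum = 1 + 2 + 3 + 5 + 6 + 7 + 9 + 10 + ... + 105 + 126 + 210 + 315 (23 divisors) = 1242
Since 1242 > 630, 630 is abundant.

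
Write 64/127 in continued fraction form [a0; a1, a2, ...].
[0; 1, 1, 63]

Euclidean algorithm steps:
64 = 0 × 127 + 64
127 = 1 × 64 + 63
64 = 1 × 63 + 1
63 = 63 × 1 + 0
Continued fraction: [0; 1, 1, 63]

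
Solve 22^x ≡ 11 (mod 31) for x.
19

Baby-step giant-step with step n = ⌈√31⌉ = 6.
Baby steps 22^j mod 31 (j:value) for j=0..5: 0:1, 1:22, 2:19, 3:15, 4:20, 5:6.
Giant-step multiplier: 22^(-6) ≡ 22^(30-6) = 22^24 ≡ 4 (mod 31).
Giant steps γ_i = 11·4^i mod 31: γ_0=11, γ_1=13, γ_2=21, γ_3=22 (in table at j=1).
x = i·n + j = 3·6 + 1 = 19.
Check: 22^19 ≡ 11 (mod 31).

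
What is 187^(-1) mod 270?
13

gcd(187, 270) = 1, so the inverse exists.
Extended Euclidean algorithm on (270, 187):
270 = 1 × 187 + 83  ⟹  83 = (1)·270 + (-1)·187
187 = 2 × 83 + 21  ⟹  21 = (-2)·270 + (3)·187
83 = 3 × 21 + 20  ⟹  20 = (7)·270 + (-10)·187
21 = 1 × 20 + 1  ⟹  1 = (-9)·270 + (13)·187
So (13)·187 ≡ 1 (mod 270), i.e. 187^(-1) ≡ 13 (mod 270).
Check: 187 × 13 = 2431 ≡ 1 (mod 270)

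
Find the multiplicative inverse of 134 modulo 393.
44

gcd(134, 393) = 1, so the inverse exists.
Extended Euclidean algorithm on (393, 134):
393 = 2 × 134 + 125  ⟹  125 = (1)·393 + (-2)·134
134 = 1 × 125 + 9  ⟹  9 = (-1)·393 + (3)·134
125 = 13 × 9 + 8  ⟹  8 = (14)·393 + (-41)·134
9 = 1 × 8 + 1  ⟹  1 = (-15)·393 + (44)·134
So (44)·134 ≡ 1 (mod 393), i.e. 134^(-1) ≡ 44 (mod 393).
Check: 134 × 44 = 5896 ≡ 1 (mod 393)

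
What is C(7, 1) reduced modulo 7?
0

Using Lucas' theorem:
Write n=7 and k=1 in base 7:
n in base 7: [1, 0]
k in base 7: [0, 1]
C(7,1) mod 7 = ∏ C(n_i, k_i) mod 7
Digit binomials (mod 7): C(1,0) = 1; C(0,1) = 0 (k_i > n_i)
Product: 1 × 0 = 0 ≡ 0 (mod 7)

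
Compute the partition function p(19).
490

p(n) counts ways to write n as a sum of positive integers (order ignored).
Euler's pentagonal recurrence: p(k) = p(k-1) + p(k-2) - p(k-5) - p(k-7) + p(k-12) + p(k-15) - ... (offsets j(3j∓1)/2, signs ++--, p(0)=1, p(<0)=0).
DP table for k = 0..18: p(0)=1, p(1)=1, p(2)=2, p(3)=3, p(4)=5, p(5)=7, p(6)=11, p(7)=15, p(8)=22, p(9)=30, p(10)=42, p(11)=56, p(12)=77, p(13)=101, p(14)=135, p(15)=176, p(16)=231, p(17)=297, p(18)=385.
Final step: p(19) = p(18) + p(17) - p(14) - p(12) + p(7) + p(4)
= 385 + 297 - 135 - 77 + 15 + 5
= 490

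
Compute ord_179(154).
178

179 is prime, so ord(154) divides φ(179) = 178.
Divisors of 178: 1, 2, 89, 178.
Repeated squaring: 154^1 ≡ 154, 154^2 ≡ 88, 154^4 ≡ 47, 154^8 ≡ 61, 154^16 ≡ 141, 154^32 ≡ 12, 154^64 ≡ 144, 154^128 ≡ 151 (mod 179).
Test 154^d mod 179 for each divisor d in increasing order:
154^1 ≡ 154
154^2 ≡ 88
154^89 = 154^64·154^16·154^8·154^1 ≡ 178
154^178 = 154^128·154^32·154^16·154^2 ≡ 1  ← first divisor giving 1
The order is 178.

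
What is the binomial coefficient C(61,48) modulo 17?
0

Using Lucas' theorem:
Write n=61 and k=48 in base 17:
n in base 17: [3, 10]
k in base 17: [2, 14]
C(61,48) mod 17 = ∏ C(n_i, k_i) mod 17
Digit binomials (mod 17): C(3,2) = 3; C(10,14) = 0 (k_i > n_i)
Product: 3 × 0 = 0 ≡ 0 (mod 17)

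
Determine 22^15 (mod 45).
28

Repeated squaring. Binary of 15 = 1111.
22^1 ≡ 22 (mod 45); 22^2 ≡ 34 (mod 45); 22^4 ≡ 31 (mod 45); 22^8 ≡ 16 (mod 45)
22^15 = 22^1 × 22^2 × 22^4 × 22^8 ≡ 28 (mod 45)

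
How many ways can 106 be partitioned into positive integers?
384276336

p(n) counts ways to write n as a sum of positive integers (order ignored).
Euler's pentagonal recurrence: p(k) = p(k-1) + p(k-2) - p(k-5) - p(k-7) + p(k-12) + p(k-15) - ... (offsets j(3j∓1)/2, signs ++--, p(0)=1, p(<0)=0).
DP table for k = 0..105: p(0)=1, p(1)=1, p(2)=2, p(3)=3, p(4)=5, p(5)=7, p(6)=11, p(7)=15, p(8)=22, p(9)=30, p(10)=42, p(11)=56, p(12)=77, p(13)=101, p(14)=135, p(15)=176, p(16)=231, p(17)=297, p(18)=385, p(19)=490, p(20)=627, p(21)=792, p(22)=1002, p(23)=1255, p(24)=1575, p(25)=1958, p(26)=2436, p(27)=3010, p(28)=3718, p(29)=4565, p(30)=5604, p(31)=6842, p(32)=8349, p(33)=10143, p(34)=12310, p(35)=14883, p(36)=17977, p(37)=21637, p(38)=26015, p(39)=31185, p(40)=37338, p(41)=44583, p(42)=53174, p(43)=63261, p(44)=75175, p(45)=89134, p(46)=105558, p(47)=124754, p(48)=147273, p(49)=173525, p(50)=204226, p(51)=239943, p(52)=281589, p(53)=329931, p(54)=386155, p(55)=451276, p(56)=526823, p(57)=614154, p(58)=715220, p(59)=831820, p(60)=966467, p(61)=1121505, p(62)=1300156, p(63)=1505499, p(64)=1741630, p(65)=2012558, p(66)=2323520, p(67)=2679689, p(68)=3087735, p(69)=3554345, p(70)=4087968, p(71)=4697205, p(72)=5392783, p(73)=6185689, p(74)=7089500, p(75)=8118264, p(76)=9289091, p(77)=10619863, p(78)=12132164, p(79)=13848650, p(80)=15796476, p(81)=18004327, p(82)=20506255, p(83)=23338469, p(84)=26543660, p(85)=30167357, p(86)=34262962, p(87)=38887673, p(88)=44108109, p(89)=49995925, p(90)=56634173, p(91)=64112359, p(92)=72533807, p(93)=82010177, p(94)=92669720, p(95)=104651419, p(96)=118114304, p(97)=133230930, p(98)=150198136, p(99)=169229875, p(100)=190569292, p(101)=214481126, p(102)=241265379, p(103)=271248950, p(104)=304801365, p(105)=342325709.
Final step: p(106) = p(105) + p(104) - p(101) - p(99) + p(94) + p(91) - p(84) - p(80) + p(71) + p(66) - p(55) - p(49) + p(36) + p(29) - p(14) - p(6)
= 342325709 + 304801365 - 214481126 - 169229875 + 92669720 + 64112359 - 26543660 - 15796476 + 4697205 + 2323520 - 451276 - 173525 + 17977 + 4565 - 135 - 11
= 384276336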